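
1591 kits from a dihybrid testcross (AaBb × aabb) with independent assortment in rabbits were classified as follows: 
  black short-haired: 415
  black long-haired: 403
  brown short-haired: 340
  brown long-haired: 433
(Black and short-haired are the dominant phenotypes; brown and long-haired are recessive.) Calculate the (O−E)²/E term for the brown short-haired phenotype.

A dihybrid testcross with independent assortment gives a 1:1:1:1 ratio.
Total ratio parts = 4. Expected numbers out of 1591:
  black short-haired: 1591 × 1/4 = 397.75
  black long-haired: 1591 × 1/4 = 397.75
  brown short-haired: 1591 × 1/4 = 397.75
  brown long-haired: 1591 × 1/4 = 397.75
Contribution of brown short-haired: (340 − 397.75)² / 397.75 = 8.3848

8.385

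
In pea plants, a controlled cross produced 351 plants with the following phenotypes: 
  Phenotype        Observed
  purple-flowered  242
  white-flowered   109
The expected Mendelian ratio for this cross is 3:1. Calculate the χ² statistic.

Expected counts for N = 351 under a 3:1 ratio (total parts = 4):
  purple-flowered: 351 × 3/4 = 263.25
  white-flowered: 351 × 1/4 = 87.75
χ² = Σ (O − E)² / E
  purple-flowered: (242 − 263.25)² / 263.25 = 1.7153
  white-flowered: (109 − 87.75)² / 87.75 = 5.1460
χ² = 1.7153 + 5.1460 = 6.8613 ≈ 6.861

6.861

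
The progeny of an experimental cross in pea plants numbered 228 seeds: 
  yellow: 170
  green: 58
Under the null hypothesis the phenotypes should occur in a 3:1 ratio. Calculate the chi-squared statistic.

0.023

Under the 3:1 hypothesis (Σ ratio = 4, N = 228):
  yellow: 228 × 3/4 = 171
  green: 228 × 1/4 = 57
χ² = Σ (O − E)² / E
  yellow: (170 − 171)² / 171 = 0.0058
  green: (58 − 57)² / 57 = 0.0175
χ² = 0.0058 + 0.0175 = 0.0233 ≈ 0.023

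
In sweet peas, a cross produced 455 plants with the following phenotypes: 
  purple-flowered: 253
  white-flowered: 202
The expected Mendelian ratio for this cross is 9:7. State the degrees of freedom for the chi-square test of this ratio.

A goodness-of-fit test with 2 phenotype classes has df = 2 − 1 = 1.

1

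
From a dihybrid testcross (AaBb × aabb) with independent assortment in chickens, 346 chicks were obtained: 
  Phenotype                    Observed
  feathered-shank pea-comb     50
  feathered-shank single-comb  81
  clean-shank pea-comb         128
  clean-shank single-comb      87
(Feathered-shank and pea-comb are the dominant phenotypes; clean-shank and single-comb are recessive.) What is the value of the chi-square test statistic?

A dihybrid testcross with independent assortment gives a 1:1:1:1 ratio.
The 1:1:1:1 ratio has 4 parts, so with N = 346 the expected counts are:
  feathered-shank pea-comb: 346 × 1/4 = 86.5
  feathered-shank single-comb: 346 × 1/4 = 86.5
  clean-shank pea-comb: 346 × 1/4 = 86.5
  clean-shank single-comb: 346 × 1/4 = 86.5
χ² = Σ (O − E)² / E
  feathered-shank pea-comb: (50 − 86.5)² / 86.5 = 15.4017
  feathered-shank single-comb: (81 − 86.5)² / 86.5 = 0.3497
  clean-shank pea-comb: (128 − 86.5)² / 86.5 = 19.9104
  clean-shank single-comb: (87 − 86.5)² / 86.5 = 0.0029
χ² = 15.4017 + 0.3497 + 19.9104 + 0.0029 = 35.6647 ≈ 35.665

35.665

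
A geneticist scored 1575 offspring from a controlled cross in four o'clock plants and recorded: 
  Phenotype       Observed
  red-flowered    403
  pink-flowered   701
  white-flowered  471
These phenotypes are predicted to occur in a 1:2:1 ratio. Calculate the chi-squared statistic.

24.874

The 1:2:1 ratio has 4 parts, so with N = 1575 the expected counts are:
  red-flowered: 1575 × 1/4 = 393.75
  pink-flowered: 1575 × 2/4 = 787.5
  white-flowered: 1575 × 1/4 = 393.75
χ² = Σ (O − E)² / E
  red-flowered: (403 − 393.75)² / 393.75 = 0.2173
  pink-flowered: (701 − 787.5)² / 787.5 = 9.5013
  white-flowered: (471 − 393.75)² / 393.75 = 15.1557
χ² = 0.2173 + 9.5013 + 15.1557 = 24.8743 ≈ 24.874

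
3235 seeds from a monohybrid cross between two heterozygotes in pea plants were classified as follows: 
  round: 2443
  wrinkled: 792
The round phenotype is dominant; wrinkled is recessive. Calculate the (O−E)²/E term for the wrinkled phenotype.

For a monohybrid cross between heterozygotes with complete dominance, the expected phenotypic ratio is 3:1.
Expected counts for N = 3235 under a 3:1 ratio (total parts = 4):
  round: 3235 × 3/4 = 2426.25
  wrinkled: 3235 × 1/4 = 808.75
Contribution of wrinkled: (792 − 808.75)² / 808.75 = 0.3469

0.347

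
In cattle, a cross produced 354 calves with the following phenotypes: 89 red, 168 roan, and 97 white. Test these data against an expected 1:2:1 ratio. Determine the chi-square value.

1.277

Under the 1:2:1 hypothesis (Σ ratio = 4, N = 354):
  red: 354 × 1/4 = 88.5
  roan: 354 × 2/4 = 177
  white: 354 × 1/4 = 88.5
χ² = Σ (O − E)² / E
  red: (89 − 88.5)² / 88.5 = 0.0028
  roan: (168 − 177)² / 177 = 0.4576
  white: (97 − 88.5)² / 88.5 = 0.8164
χ² = 0.0028 + 0.4576 + 0.8164 = 1.2768 ≈ 1.277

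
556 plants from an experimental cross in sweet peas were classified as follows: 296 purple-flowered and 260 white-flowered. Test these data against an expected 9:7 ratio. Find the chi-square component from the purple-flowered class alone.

Under the 9:7 hypothesis (Σ ratio = 16, N = 556):
  purple-flowered: 556 × 9/16 = 312.75
  white-flowered: 556 × 7/16 = 243.25
Contribution of purple-flowered: (296 − 312.75)² / 312.75 = 0.8971

0.897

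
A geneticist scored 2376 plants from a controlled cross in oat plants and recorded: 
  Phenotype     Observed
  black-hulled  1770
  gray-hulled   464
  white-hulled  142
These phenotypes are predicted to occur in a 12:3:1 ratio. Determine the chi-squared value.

Under the 12:3:1 hypothesis (Σ ratio = 16, N = 2376):
  black-hulled: 2376 × 12/16 = 1782
  gray-hulled: 2376 × 3/16 = 445.5
  white-hulled: 2376 × 1/16 = 148.5
χ² = Σ (O − E)² / E
  black-hulled: (1770 − 1782)² / 1782 = 0.0808
  gray-hulled: (464 − 445.5)² / 445.5 = 0.7682
  white-hulled: (142 − 148.5)² / 148.5 = 0.2845
χ² = 0.0808 + 0.7682 + 0.2845 = 1.1335 ≈ 1.134

1.134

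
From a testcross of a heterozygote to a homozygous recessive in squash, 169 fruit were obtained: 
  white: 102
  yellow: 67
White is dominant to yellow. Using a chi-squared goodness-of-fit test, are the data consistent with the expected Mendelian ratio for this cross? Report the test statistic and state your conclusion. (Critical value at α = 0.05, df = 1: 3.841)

A testcross of a heterozygote (Aa × aa) gives a 1:1 phenotypic ratio.
Expected counts for N = 169 under a 1:1 ratio (total parts = 2):
  white: 169 × 1/2 = 84.5
  yellow: 169 × 1/2 = 84.5
χ² = Σ (O − E)² / E
  white: (102 − 84.5)² / 84.5 = 3.6243
  yellow: (67 − 84.5)² / 84.5 = 3.6243
χ² = 3.6243 + 3.6243 = 7.2486 ≈ 7.249
Degrees of freedom = 2 − 1 = 1; critical value at α = 0.05 is 3.841.
Since 7.249 > 3.841, we reject the null hypothesis — the data do not fit the 1:1 ratio.

7.249; not consistent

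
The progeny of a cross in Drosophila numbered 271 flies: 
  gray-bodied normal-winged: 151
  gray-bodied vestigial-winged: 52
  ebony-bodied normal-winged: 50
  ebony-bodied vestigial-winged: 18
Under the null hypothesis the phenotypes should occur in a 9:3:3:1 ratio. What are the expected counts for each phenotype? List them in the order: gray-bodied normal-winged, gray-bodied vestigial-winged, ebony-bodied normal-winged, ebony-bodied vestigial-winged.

The 9:3:3:1 ratio has 16 parts, so with N = 271 the expected counts are:
  gray-bodied normal-winged: 271 × 9/16 = 152.4375
  gray-bodied vestigial-winged: 271 × 3/16 = 50.8125
  ebony-bodied normal-winged: 271 × 3/16 = 50.8125
  ebony-bodied vestigial-winged: 271 × 1/16 = 16.9375

152.4375, 50.8125, 50.8125, 16.9375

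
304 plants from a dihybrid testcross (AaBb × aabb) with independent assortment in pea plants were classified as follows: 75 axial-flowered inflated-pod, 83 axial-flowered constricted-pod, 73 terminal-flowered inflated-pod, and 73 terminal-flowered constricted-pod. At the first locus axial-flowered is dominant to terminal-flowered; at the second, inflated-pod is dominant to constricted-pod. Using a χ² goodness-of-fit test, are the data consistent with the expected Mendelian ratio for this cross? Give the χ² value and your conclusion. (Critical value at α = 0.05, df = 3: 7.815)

0.895; consistent

A dihybrid testcross with independent assortment gives a 1:1:1:1 ratio.
Expected counts for N = 304 under a 1:1:1:1 ratio (total parts = 4):
  axial-flowered inflated-pod: 304 × 1/4 = 76
  axial-flowered constricted-pod: 304 × 1/4 = 76
  terminal-flowered inflated-pod: 304 × 1/4 = 76
  terminal-flowered constricted-pod: 304 × 1/4 = 76
χ² = Σ (O − E)² / E
  axial-flowered inflated-pod: (75 − 76)² / 76 = 0.0132
  axial-flowered constricted-pod: (83 − 76)² / 76 = 0.6447
  terminal-flowered inflated-pod: (73 − 76)² / 76 = 0.1184
  terminal-flowered constricted-pod: (73 − 76)² / 76 = 0.1184
χ² = 0.0132 + 0.6447 + 0.1184 + 0.1184 = 0.8947 ≈ 0.895
Degrees of freedom = 4 − 1 = 3; critical value at α = 0.05 is 7.815.
Since 0.895 < 7.815, we fail to reject the null hypothesis — the data are consistent with the 1:1:1:1 ratio.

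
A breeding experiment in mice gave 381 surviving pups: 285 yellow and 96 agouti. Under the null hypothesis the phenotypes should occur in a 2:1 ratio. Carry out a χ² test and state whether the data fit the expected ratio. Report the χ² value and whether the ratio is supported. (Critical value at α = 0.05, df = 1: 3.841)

Under the 2:1 hypothesis (Σ ratio = 3, N = 381):
  yellow: 381 × 2/3 = 254
  agouti: 381 × 1/3 = 127
χ² = Σ (O − E)² / E
  yellow: (285 − 254)² / 254 = 3.7835
  agouti: (96 − 127)² / 127 = 7.5669
χ² = 3.7835 + 7.5669 = 11.3504 ≈ 11.350
Degrees of freedom = 2 − 1 = 1; critical value at α = 0.05 is 3.841.
Since 11.350 > 3.841, we reject the null hypothesis — the data do not fit the 2:1 ratio.

11.350; not consistent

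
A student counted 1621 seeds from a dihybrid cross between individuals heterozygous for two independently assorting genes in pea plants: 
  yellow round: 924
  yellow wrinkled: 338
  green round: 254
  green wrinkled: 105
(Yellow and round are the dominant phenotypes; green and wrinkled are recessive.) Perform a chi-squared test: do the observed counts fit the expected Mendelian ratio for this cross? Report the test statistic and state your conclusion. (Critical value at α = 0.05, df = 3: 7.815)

12.319; not consistent

A dihybrid F₂ with independent assortment and complete dominance at both loci gives a 9:3:3:1 phenotypic ratio.
Expected counts for N = 1621 under a 9:3:3:1 ratio (total parts = 16):
  yellow round: 1621 × 9/16 = 911.8125
  yellow wrinkled: 1621 × 3/16 = 303.9375
  green round: 1621 × 3/16 = 303.9375
  green wrinkled: 1621 × 1/16 = 101.3125
χ² = Σ (O − E)² / E
  yellow round: (924 − 911.8125)² / 911.8125 = 0.1629
  yellow wrinkled: (338 − 303.9375)² / 303.9375 = 3.8174
  green round: (254 − 303.9375)² / 303.9375 = 8.2048
  green wrinkled: (105 − 101.3125)² / 101.3125 = 0.1342
χ² = 0.1629 + 3.8174 + 8.2048 + 0.1342 = 12.3193 ≈ 12.319
Degrees of freedom = 4 − 1 = 3; critical value at α = 0.05 is 7.815.
Since 12.319 > 7.815, we reject the null hypothesis — the data do not fit the 9:3:3:1 ratio.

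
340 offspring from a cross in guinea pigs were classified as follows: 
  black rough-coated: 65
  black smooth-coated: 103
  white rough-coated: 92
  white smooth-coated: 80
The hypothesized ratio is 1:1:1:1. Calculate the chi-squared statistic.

Total ratio parts = 4. Expected numbers out of 340:
  black rough-coated: 340 × 1/4 = 85
  black smooth-coated: 340 × 1/4 = 85
  white rough-coated: 340 × 1/4 = 85
  white smooth-coated: 340 × 1/4 = 85
χ² = Σ (O − E)² / E
  black rough-coated: (65 − 85)² / 85 = 4.7059
  black smooth-coated: (103 − 85)² / 85 = 3.8118
  white rough-coated: (92 − 85)² / 85 = 0.5765
  white smooth-coated: (80 − 85)² / 85 = 0.2941
χ² = 4.7059 + 3.8118 + 0.5765 + 0.2941 = 9.3883 ≈ 9.388

9.388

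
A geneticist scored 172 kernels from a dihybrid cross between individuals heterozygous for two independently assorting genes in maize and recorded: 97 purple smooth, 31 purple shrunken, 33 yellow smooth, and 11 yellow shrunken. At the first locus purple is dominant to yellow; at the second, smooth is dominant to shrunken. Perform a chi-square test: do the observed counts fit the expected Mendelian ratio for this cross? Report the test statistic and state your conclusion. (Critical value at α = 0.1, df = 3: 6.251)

0.072; consistent

A dihybrid F₂ with independent assortment and complete dominance at both loci gives a 9:3:3:1 phenotypic ratio.
The 9:3:3:1 ratio has 16 parts, so with N = 172 the expected counts are:
  purple smooth: 172 × 9/16 = 96.75
  purple shrunken: 172 × 3/16 = 32.25
  yellow smooth: 172 × 3/16 = 32.25
  yellow shrunken: 172 × 1/16 = 10.75
χ² = Σ (O − E)² / E
  purple smooth: (97 − 96.75)² / 96.75 = 0.0006
  purple shrunken: (31 − 32.25)² / 32.25 = 0.0484
  yellow smooth: (33 − 32.25)² / 32.25 = 0.0174
  yellow shrunken: (11 − 10.75)² / 10.75 = 0.0058
χ² = 0.0006 + 0.0484 + 0.0174 + 0.0058 = 0.0722 ≈ 0.072
Degrees of freedom = 4 − 1 = 3; critical value at α = 0.1 is 6.251.
Since 0.072 < 6.251, we fail to reject the null hypothesis — the data are consistent with the 9:3:3:1 ratio.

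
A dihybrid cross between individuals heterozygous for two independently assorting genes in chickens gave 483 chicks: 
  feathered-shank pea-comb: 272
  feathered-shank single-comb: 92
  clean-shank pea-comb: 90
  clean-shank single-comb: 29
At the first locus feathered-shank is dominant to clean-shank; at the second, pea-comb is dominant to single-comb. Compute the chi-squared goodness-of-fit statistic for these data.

0.073

A dihybrid F₂ with independent assortment and complete dominance at both loci gives a 9:3:3:1 phenotypic ratio.
Total ratio parts = 16. Expected numbers out of 483:
  feathered-shank pea-comb: 483 × 9/16 = 271.6875
  feathered-shank single-comb: 483 × 3/16 = 90.5625
  clean-shank pea-comb: 483 × 3/16 = 90.5625
  clean-shank single-comb: 483 × 1/16 = 30.1875
χ² = Σ (O − E)² / E
  feathered-shank pea-comb: (272 − 271.6875)² / 271.6875 = 0.0004
  feathered-shank single-comb: (92 − 90.5625)² / 90.5625 = 0.0228
  clean-shank pea-comb: (90 − 90.5625)² / 90.5625 = 0.0035
  clean-shank single-comb: (29 − 30.1875)² / 30.1875 = 0.0467
χ² = 0.0004 + 0.0228 + 0.0035 + 0.0467 = 0.0734 ≈ 0.073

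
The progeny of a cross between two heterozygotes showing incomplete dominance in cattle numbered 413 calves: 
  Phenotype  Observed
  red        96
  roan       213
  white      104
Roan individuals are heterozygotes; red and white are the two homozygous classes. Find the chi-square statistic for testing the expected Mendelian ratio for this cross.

With incomplete dominance, a heterozygote × heterozygote cross gives a 1:2:1 phenotypic ratio.
Under the 1:2:1 hypothesis (Σ ratio = 4, N = 413):
  red: 413 × 1/4 = 103.25
  roan: 413 × 2/4 = 206.5
  white: 413 × 1/4 = 103.25
χ² = Σ (O − E)² / E
  red: (96 − 103.25)² / 103.25 = 0.5091
  roan: (213 − 206.5)² / 206.5 = 0.2046
  white: (104 − 103.25)² / 103.25 = 0.0054
χ² = 0.5091 + 0.2046 + 0.0054 = 0.7191 ≈ 0.719

0.719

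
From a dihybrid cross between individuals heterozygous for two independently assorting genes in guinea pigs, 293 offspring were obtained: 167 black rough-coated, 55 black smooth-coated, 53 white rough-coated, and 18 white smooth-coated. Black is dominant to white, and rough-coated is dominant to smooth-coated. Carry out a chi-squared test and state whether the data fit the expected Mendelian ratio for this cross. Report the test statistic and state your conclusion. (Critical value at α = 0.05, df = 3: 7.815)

0.103; consistent

A dihybrid F₂ with independent assortment and complete dominance at both loci gives a 9:3:3:1 phenotypic ratio.
Expected counts for N = 293 under a 9:3:3:1 ratio (total parts = 16):
  black rough-coated: 293 × 9/16 = 164.8125
  black smooth-coated: 293 × 3/16 = 54.9375
  white rough-coated: 293 × 3/16 = 54.9375
  white smooth-coated: 293 × 1/16 = 18.3125
χ² = Σ (O − E)² / E
  black rough-coated: (167 − 164.8125)² / 164.8125 = 0.0290
  black smooth-coated: (55 − 54.9375)² / 54.9375 = 0.0001
  white rough-coated: (53 − 54.9375)² / 54.9375 = 0.0683
  white smooth-coated: (18 − 18.3125)² / 18.3125 = 0.0053
χ² = 0.0290 + 0.0001 + 0.0683 + 0.0053 = 0.1027 ≈ 0.103
Degrees of freedom = 4 − 1 = 3; critical value at α = 0.05 is 7.815.
Since 0.103 < 7.815, we fail to reject the null hypothesis — the data are consistent with the 9:3:3:1 ratio.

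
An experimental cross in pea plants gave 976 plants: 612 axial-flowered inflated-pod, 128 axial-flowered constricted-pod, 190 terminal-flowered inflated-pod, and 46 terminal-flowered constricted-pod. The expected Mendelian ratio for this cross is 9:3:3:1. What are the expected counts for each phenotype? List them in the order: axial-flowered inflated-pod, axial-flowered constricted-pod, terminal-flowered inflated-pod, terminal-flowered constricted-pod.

549, 183, 183, 61

Total ratio parts = 16. Expected numbers out of 976:
  axial-flowered inflated-pod: 976 × 9/16 = 549
  axial-flowered constricted-pod: 976 × 3/16 = 183
  terminal-flowered inflated-pod: 976 × 3/16 = 183
  terminal-flowered constricted-pod: 976 × 1/16 = 61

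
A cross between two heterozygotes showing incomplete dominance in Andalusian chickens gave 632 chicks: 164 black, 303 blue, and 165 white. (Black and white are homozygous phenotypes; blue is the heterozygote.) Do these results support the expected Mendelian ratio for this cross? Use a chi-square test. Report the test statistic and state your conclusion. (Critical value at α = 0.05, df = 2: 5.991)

1.073; consistent

With incomplete dominance, a heterozygote × heterozygote cross gives a 1:2:1 phenotypic ratio.
Expected counts for N = 632 under a 1:2:1 ratio (total parts = 4):
  black: 632 × 1/4 = 158
  blue: 632 × 2/4 = 316
  white: 632 × 1/4 = 158
χ² = Σ (O − E)² / E
  black: (164 − 158)² / 158 = 0.2278
  blue: (303 − 316)² / 316 = 0.5348
  white: (165 − 158)² / 158 = 0.3101
χ² = 0.2278 + 0.5348 + 0.3101 = 1.0727 ≈ 1.073
Degrees of freedom = 3 − 1 = 2; critical value at α = 0.05 is 5.991.
Since 1.073 < 5.991, we fail to reject the null hypothesis — the data are consistent with the 1:2:1 ratio.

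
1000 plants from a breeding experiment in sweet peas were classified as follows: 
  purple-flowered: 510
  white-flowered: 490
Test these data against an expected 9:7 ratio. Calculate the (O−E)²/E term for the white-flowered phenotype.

6.300

The 9:7 ratio has 16 parts, so with N = 1000 the expected counts are:
  purple-flowered: 1000 × 9/16 = 562.5
  white-flowered: 1000 × 7/16 = 437.5
Contribution of white-flowered: (490 − 437.5)² / 437.5 = 6.3000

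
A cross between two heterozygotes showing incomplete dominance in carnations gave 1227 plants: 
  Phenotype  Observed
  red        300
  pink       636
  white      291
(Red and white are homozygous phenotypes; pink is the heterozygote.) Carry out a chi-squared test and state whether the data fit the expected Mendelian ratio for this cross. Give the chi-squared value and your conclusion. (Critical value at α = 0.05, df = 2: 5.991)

With incomplete dominance, a heterozygote × heterozygote cross gives a 1:2:1 phenotypic ratio.
Under the 1:2:1 hypothesis (Σ ratio = 4, N = 1227):
  red: 1227 × 1/4 = 306.75
  pink: 1227 × 2/4 = 613.5
  white: 1227 × 1/4 = 306.75
χ² = Σ (O − E)² / E
  red: (300 − 306.75)² / 306.75 = 0.1485
  pink: (636 − 613.5)² / 613.5 = 0.8252
  white: (291 − 306.75)² / 306.75 = 0.8087
χ² = 0.1485 + 0.8252 + 0.8087 = 1.7824 ≈ 1.782
Degrees of freedom = 3 − 1 = 2; critical value at α = 0.05 is 5.991.
Since 1.782 < 5.991, we fail to reject the null hypothesis — the data are consistent with the 1:2:1 ratio.

1.782; consistent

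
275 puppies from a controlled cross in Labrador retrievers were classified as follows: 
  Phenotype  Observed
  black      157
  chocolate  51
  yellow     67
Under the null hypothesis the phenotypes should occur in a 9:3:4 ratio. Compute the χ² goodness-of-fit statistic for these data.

0.085

Total ratio parts = 16. Expected numbers out of 275:
  black: 275 × 9/16 = 154.6875
  chocolate: 275 × 3/16 = 51.5625
  yellow: 275 × 4/16 = 68.75
χ² = Σ (O − E)² / E
  black: (157 − 154.6875)² / 154.6875 = 0.0346
  chocolate: (51 − 51.5625)² / 51.5625 = 0.0061
  yellow: (67 − 68.75)² / 68.75 = 0.0445
χ² = 0.0346 + 0.0061 + 0.0445 = 0.0852 ≈ 0.085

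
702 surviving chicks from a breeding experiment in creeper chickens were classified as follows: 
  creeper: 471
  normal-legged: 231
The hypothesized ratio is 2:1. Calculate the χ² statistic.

The 2:1 ratio has 3 parts, so with N = 702 the expected counts are:
  creeper: 702 × 2/3 = 468
  normal-legged: 702 × 1/3 = 234
χ² = Σ (O − E)² / E
  creeper: (471 − 468)² / 468 = 0.0192
  normal-legged: (231 − 234)² / 234 = 0.0385
χ² = 0.0192 + 0.0385 = 0.0577 ≈ 0.058

0.058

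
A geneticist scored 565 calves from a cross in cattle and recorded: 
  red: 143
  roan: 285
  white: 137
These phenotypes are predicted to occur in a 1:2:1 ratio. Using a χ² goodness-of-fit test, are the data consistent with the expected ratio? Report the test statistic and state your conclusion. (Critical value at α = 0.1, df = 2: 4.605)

0.172; consistent

Total ratio parts = 4. Expected numbers out of 565:
  red: 565 × 1/4 = 141.25
  roan: 565 × 2/4 = 282.5
  white: 565 × 1/4 = 141.25
χ² = Σ (O − E)² / E
  red: (143 − 141.25)² / 141.25 = 0.0217
  roan: (285 − 282.5)² / 282.5 = 0.0221
  white: (137 − 141.25)² / 141.25 = 0.1279
χ² = 0.0217 + 0.0221 + 0.1279 = 0.1717 ≈ 0.172
Degrees of freedom = 3 − 1 = 2; critical value at α = 0.1 is 4.605.
Since 0.172 < 4.605, we fail to reject the null hypothesis — the data are consistent with the 1:2:1 ratio.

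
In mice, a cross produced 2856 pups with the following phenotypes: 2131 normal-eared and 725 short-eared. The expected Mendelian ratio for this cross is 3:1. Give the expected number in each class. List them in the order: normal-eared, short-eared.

Expected counts for N = 2856 under a 3:1 ratio (total parts = 4):
  normal-eared: 2856 × 3/4 = 2142
  short-eared: 2856 × 1/4 = 714

2142, 714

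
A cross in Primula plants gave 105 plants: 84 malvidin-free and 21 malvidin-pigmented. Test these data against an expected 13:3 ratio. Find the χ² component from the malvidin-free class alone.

0.020

Total ratio parts = 16. Expected numbers out of 105:
  malvidin-free: 105 × 13/16 = 85.3125
  malvidin-pigmented: 105 × 3/16 = 19.6875
Contribution of malvidin-free: (84 − 85.3125)² / 85.3125 = 0.0202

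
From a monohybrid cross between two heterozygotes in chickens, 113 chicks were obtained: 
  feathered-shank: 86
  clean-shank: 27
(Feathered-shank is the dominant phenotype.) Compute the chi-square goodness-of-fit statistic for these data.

For a monohybrid cross between heterozygotes with complete dominance, the expected phenotypic ratio is 3:1.
The 3:1 ratio has 4 parts, so with N = 113 the expected counts are:
  feathered-shank: 113 × 3/4 = 84.75
  clean-shank: 113 × 1/4 = 28.25
χ² = Σ (O − E)² / E
  feathered-shank: (86 − 84.75)² / 84.75 = 0.0184
  clean-shank: (27 − 28.25)² / 28.25 = 0.0553
χ² = 0.0184 + 0.0553 = 0.0737 ≈ 0.074

0.074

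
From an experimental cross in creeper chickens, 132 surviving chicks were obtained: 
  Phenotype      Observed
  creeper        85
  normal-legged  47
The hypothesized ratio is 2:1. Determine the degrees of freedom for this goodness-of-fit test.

A goodness-of-fit test with 2 phenotype classes has df = 2 − 1 = 1.

1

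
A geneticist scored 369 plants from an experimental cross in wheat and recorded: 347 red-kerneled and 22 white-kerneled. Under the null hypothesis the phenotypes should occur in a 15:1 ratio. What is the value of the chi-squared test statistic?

Under the 15:1 hypothesis (Σ ratio = 16, N = 369):
  red-kerneled: 369 × 15/16 = 345.9375
  white-kerneled: 369 × 1/16 = 23.0625
χ² = Σ (O − E)² / E
  red-kerneled: (347 − 345.9375)² / 345.9375 = 0.0033
  white-kerneled: (22 − 23.0625)² / 23.0625 = 0.0489
χ² = 0.0033 + 0.0489 = 0.0522 ≈ 0.052

0.052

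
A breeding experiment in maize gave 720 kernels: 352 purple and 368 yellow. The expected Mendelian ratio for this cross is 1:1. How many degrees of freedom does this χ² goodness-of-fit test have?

1

A goodness-of-fit test with 2 phenotype classes has df = 2 − 1 = 1.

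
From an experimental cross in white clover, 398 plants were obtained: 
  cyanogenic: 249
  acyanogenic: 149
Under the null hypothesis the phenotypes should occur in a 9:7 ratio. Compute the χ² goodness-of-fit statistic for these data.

6.445

The 9:7 ratio has 16 parts, so with N = 398 the expected counts are:
  cyanogenic: 398 × 9/16 = 223.875
  acyanogenic: 398 × 7/16 = 174.125
χ² = Σ (O − E)² / E
  cyanogenic: (249 − 223.875)² / 223.875 = 2.8197
  acyanogenic: (149 − 174.125)² / 174.125 = 3.6254
χ² = 2.8197 + 3.6254 = 6.4451 ≈ 6.445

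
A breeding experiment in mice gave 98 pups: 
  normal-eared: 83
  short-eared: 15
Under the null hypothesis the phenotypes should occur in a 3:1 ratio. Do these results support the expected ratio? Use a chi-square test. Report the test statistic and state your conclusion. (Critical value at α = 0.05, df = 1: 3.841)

4.912; not consistent

Total ratio parts = 4. Expected numbers out of 98:
  normal-eared: 98 × 3/4 = 73.5
  short-eared: 98 × 1/4 = 24.5
χ² = Σ (O − E)² / E
  normal-eared: (83 − 73.5)² / 73.5 = 1.2279
  short-eared: (15 − 24.5)² / 24.5 = 3.6837
χ² = 1.2279 + 3.6837 = 4.9116 ≈ 4.912
Degrees of freedom = 2 − 1 = 1; critical value at α = 0.05 is 3.841.
Since 4.912 > 3.841, we reject the null hypothesis — the data do not fit the 3:1 ratio.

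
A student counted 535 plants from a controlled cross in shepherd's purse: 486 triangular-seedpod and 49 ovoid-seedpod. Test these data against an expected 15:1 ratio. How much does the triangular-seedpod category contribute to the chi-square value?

Under the 15:1 hypothesis (Σ ratio = 16, N = 535):
  triangular-seedpod: 535 × 15/16 = 501.5625
  ovoid-seedpod: 535 × 1/16 = 33.4375
Contribution of triangular-seedpod: (486 − 501.5625)² / 501.5625 = 0.4829

0.483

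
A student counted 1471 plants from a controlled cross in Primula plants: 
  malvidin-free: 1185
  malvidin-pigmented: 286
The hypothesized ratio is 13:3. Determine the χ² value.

The 13:3 ratio has 16 parts, so with N = 1471 the expected counts are:
  malvidin-free: 1471 × 13/16 = 1195.1875
  malvidin-pigmented: 1471 × 3/16 = 275.8125
χ² = Σ (O − E)² / E
  malvidin-free: (1185 − 1195.1875)² / 1195.1875 = 0.0868
  malvidin-pigmented: (286 − 275.8125)² / 275.8125 = 0.3763
χ² = 0.0868 + 0.3763 = 0.4631 ≈ 0.463

0.463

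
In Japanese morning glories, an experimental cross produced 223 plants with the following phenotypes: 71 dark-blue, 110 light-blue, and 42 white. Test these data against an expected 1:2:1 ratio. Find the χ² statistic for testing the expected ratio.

Total ratio parts = 4. Expected numbers out of 223:
  dark-blue: 223 × 1/4 = 55.75
  light-blue: 223 × 2/4 = 111.5
  white: 223 × 1/4 = 55.75
χ² = Σ (O − E)² / E
  dark-blue: (71 − 55.75)² / 55.75 = 4.1715
  light-blue: (110 − 111.5)² / 111.5 = 0.0202
  white: (42 − 55.75)² / 55.75 = 3.3913
χ² = 4.1715 + 0.0202 + 3.3913 = 7.583

7.583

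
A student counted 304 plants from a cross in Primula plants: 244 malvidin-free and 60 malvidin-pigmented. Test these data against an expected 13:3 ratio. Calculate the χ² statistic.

0.194

Under the 13:3 hypothesis (Σ ratio = 16, N = 304):
  malvidin-free: 304 × 13/16 = 247
  malvidin-pigmented: 304 × 3/16 = 57
χ² = Σ (O − E)² / E
  malvidin-free: (244 − 247)² / 247 = 0.0364
  malvidin-pigmented: (60 − 57)² / 57 = 0.1579
χ² = 0.0364 + 0.1579 = 0.1943 ≈ 0.194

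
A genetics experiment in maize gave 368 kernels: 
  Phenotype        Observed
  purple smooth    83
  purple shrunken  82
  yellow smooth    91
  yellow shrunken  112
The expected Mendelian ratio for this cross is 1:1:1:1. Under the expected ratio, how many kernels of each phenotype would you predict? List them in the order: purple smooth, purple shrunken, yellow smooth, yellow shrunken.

92, 92, 92, 92

The 1:1:1:1 ratio has 4 parts, so with N = 368 the expected counts are:
  purple smooth: 368 × 1/4 = 92
  purple shrunken: 368 × 1/4 = 92
  yellow smooth: 368 × 1/4 = 92
  yellow shrunken: 368 × 1/4 = 92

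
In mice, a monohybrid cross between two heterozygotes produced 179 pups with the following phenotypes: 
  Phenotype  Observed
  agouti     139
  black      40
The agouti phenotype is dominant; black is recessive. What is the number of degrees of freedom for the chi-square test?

1

For a monohybrid cross between heterozygotes with complete dominance, the expected phenotypic ratio is 3:1.
A goodness-of-fit test with 2 phenotype classes has df = 2 − 1 = 1.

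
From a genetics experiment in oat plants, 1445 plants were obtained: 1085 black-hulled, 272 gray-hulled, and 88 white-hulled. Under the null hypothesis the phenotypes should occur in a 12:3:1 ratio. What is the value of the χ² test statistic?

Total ratio parts = 16. Expected numbers out of 1445:
  black-hulled: 1445 × 12/16 = 1083.75
  gray-hulled: 1445 × 3/16 = 270.9375
  white-hulled: 1445 × 1/16 = 90.3125
χ² = Σ (O − E)² / E
  black-hulled: (1085 − 1083.75)² / 1083.75 = 0.0014
  gray-hulled: (272 − 270.9375)² / 270.9375 = 0.0042
  white-hulled: (88 − 90.3125)² / 90.3125 = 0.0592
χ² = 0.0014 + 0.0042 + 0.0592 = 0.0648 ≈ 0.065

0.065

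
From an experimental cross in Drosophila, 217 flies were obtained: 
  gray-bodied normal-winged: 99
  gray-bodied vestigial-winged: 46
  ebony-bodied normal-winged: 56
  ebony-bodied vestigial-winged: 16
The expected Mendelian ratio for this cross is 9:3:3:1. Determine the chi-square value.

Expected counts for N = 217 under a 9:3:3:1 ratio (total parts = 16):
  gray-bodied normal-winged: 217 × 9/16 = 122.0625
  gray-bodied vestigial-winged: 217 × 3/16 = 40.6875
  ebony-bodied normal-winged: 217 × 3/16 = 40.6875
  ebony-bodied vestigial-winged: 217 × 1/16 = 13.5625
χ² = Σ (O − E)² / E
  gray-bodied normal-winged: (99 − 122.0625)² / 122.0625 = 4.3574
  gray-bodied vestigial-winged: (46 − 40.6875)² / 40.6875 = 0.6936
  ebony-bodied normal-winged: (56 − 40.6875)² / 40.6875 = 5.7628
  ebony-bodied vestigial-winged: (16 − 13.5625)² / 13.5625 = 0.4381
χ² = 4.3574 + 0.6936 + 5.7628 + 0.4381 = 11.2519 ≈ 11.252

11.252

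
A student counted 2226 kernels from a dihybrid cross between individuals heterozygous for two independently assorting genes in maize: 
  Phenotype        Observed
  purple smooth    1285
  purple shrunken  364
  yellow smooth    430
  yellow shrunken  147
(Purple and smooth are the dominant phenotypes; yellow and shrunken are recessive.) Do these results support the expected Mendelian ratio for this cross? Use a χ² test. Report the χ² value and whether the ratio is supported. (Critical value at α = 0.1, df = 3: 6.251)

A dihybrid F₂ with independent assortment and complete dominance at both loci gives a 9:3:3:1 phenotypic ratio.
Expected counts for N = 2226 under a 9:3:3:1 ratio (total parts = 16):
  purple smooth: 2226 × 9/16 = 1252.125
  purple shrunken: 2226 × 3/16 = 417.375
  yellow smooth: 2226 × 3/16 = 417.375
  yellow shrunken: 2226 × 1/16 = 139.125
χ² = Σ (O − E)² / E
  purple smooth: (1285 − 1252.125)² / 1252.125 = 0.8631
  purple shrunken: (364 − 417.375)² / 417.375 = 6.8257
  yellow smooth: (430 − 417.375)² / 417.375 = 0.3819
  yellow shrunken: (147 − 139.125)² / 139.125 = 0.4458
χ² = 0.8631 + 6.8257 + 0.3819 + 0.4458 = 8.5165 ≈ 8.517
Degrees of freedom = 4 − 1 = 3; critical value at α = 0.1 is 6.251.
Since 8.517 > 6.251, we reject the null hypothesis — the data do not fit the 9:3:3:1 ratio.

8.517; not consistent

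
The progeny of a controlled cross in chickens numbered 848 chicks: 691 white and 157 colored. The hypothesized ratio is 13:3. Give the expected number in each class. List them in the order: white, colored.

Total ratio parts = 16. Expected numbers out of 848:
  white: 848 × 13/16 = 689
  colored: 848 × 3/16 = 159

689, 159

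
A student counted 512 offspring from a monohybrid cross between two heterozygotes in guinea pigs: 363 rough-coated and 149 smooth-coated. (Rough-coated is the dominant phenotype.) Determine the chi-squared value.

4.594

For a monohybrid cross between heterozygotes with complete dominance, the expected phenotypic ratio is 3:1.
The 3:1 ratio has 4 parts, so with N = 512 the expected counts are:
  rough-coated: 512 × 3/4 = 384
  smooth-coated: 512 × 1/4 = 128
χ² = Σ (O − E)² / E
  rough-coated: (363 − 384)² / 384 = 1.1484
  smooth-coated: (149 − 128)² / 128 = 3.4453
χ² = 1.1484 + 3.4453 = 4.5937 ≈ 4.594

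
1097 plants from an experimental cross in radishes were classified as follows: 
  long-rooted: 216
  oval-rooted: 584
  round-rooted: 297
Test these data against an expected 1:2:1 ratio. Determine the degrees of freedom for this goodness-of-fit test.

A goodness-of-fit test with 3 phenotype classes has df = 3 − 1 = 2.

2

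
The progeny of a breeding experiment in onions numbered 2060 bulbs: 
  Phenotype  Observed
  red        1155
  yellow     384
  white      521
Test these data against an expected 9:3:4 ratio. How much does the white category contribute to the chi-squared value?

Total ratio parts = 16. Expected numbers out of 2060:
  red: 2060 × 9/16 = 1158.75
  yellow: 2060 × 3/16 = 386.25
  white: 2060 × 4/16 = 515
Contribution of white: (521 − 515)² / 515 = 0.0699

0.070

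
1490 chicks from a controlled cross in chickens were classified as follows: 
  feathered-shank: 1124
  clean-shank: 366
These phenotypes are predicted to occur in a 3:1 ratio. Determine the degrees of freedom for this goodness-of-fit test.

A goodness-of-fit test with 2 phenotype classes has df = 2 − 1 = 1.

1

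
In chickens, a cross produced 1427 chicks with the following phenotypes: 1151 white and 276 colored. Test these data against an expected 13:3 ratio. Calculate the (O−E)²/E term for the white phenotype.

0.061

Total ratio parts = 16. Expected numbers out of 1427:
  white: 1427 × 13/16 = 1159.4375
  colored: 1427 × 3/16 = 267.5625
Contribution of white: (1151 − 1159.4375)² / 1159.4375 = 0.0614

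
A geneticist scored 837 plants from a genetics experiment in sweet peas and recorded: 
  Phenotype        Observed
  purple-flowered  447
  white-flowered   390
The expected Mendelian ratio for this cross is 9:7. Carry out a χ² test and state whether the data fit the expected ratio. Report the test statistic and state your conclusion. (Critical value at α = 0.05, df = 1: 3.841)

2.753; consistent

The 9:7 ratio has 16 parts, so with N = 837 the expected counts are:
  purple-flowered: 837 × 9/16 = 470.8125
  white-flowered: 837 × 7/16 = 366.1875
χ² = Σ (O − E)² / E
  purple-flowered: (447 − 470.8125)² / 470.8125 = 1.2044
  white-flowered: (390 − 366.1875)² / 366.1875 = 1.5485
χ² = 1.2044 + 1.5485 = 2.7529 ≈ 2.753
Degrees of freedom = 2 − 1 = 1; critical value at α = 0.05 is 3.841.
Since 2.753 < 3.841, we fail to reject the null hypothesis — the data are consistent with the 9:7 ratio.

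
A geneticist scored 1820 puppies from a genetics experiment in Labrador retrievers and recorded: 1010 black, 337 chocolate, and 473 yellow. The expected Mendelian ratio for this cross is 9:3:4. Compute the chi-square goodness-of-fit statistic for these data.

0.950

Under the 9:3:4 hypothesis (Σ ratio = 16, N = 1820):
  black: 1820 × 9/16 = 1023.75
  chocolate: 1820 × 3/16 = 341.25
  yellow: 1820 × 4/16 = 455
χ² = Σ (O − E)² / E
  black: (1010 − 1023.75)² / 1023.75 = 0.1847
  chocolate: (337 − 341.25)² / 341.25 = 0.0529
  yellow: (473 − 455)² / 455 = 0.7121
χ² = 0.1847 + 0.0529 + 0.7121 = 0.9497 ≈ 0.950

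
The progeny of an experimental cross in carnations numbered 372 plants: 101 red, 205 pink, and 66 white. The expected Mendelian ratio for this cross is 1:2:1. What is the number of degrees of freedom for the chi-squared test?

2

A goodness-of-fit test with 3 phenotype classes has df = 3 − 1 = 2.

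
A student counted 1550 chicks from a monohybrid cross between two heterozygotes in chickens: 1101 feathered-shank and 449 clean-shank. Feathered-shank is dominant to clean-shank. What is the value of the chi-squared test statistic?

For a monohybrid cross between heterozygotes with complete dominance, the expected phenotypic ratio is 3:1.
The 3:1 ratio has 4 parts, so with N = 1550 the expected counts are:
  feathered-shank: 1550 × 3/4 = 1162.5
  clean-shank: 1550 × 1/4 = 387.5
χ² = Σ (O − E)² / E
  feathered-shank: (1101 − 1162.5)² / 1162.5 = 3.2535
  clean-shank: (449 − 387.5)² / 387.5 = 9.7606
χ² = 3.2535 + 9.7606 = 13.0141 ≈ 13.014

13.014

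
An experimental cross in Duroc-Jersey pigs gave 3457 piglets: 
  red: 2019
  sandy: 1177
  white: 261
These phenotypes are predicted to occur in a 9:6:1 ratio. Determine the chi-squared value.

Under the 9:6:1 hypothesis (Σ ratio = 16, N = 3457):
  red: 3457 × 9/16 = 1944.5625
  sandy: 3457 × 6/16 = 1296.375
  white: 3457 × 1/16 = 216.0625
χ² = Σ (O − E)² / E
  red: (2019 − 1944.5625)² / 1944.5625 = 2.8495
  sandy: (1177 − 1296.375)² / 1296.375 = 10.9925
  white: (261 − 216.0625)² / 216.0625 = 9.3463
χ² = 2.8495 + 10.9925 + 9.3463 = 23.1883 ≈ 23.188

23.188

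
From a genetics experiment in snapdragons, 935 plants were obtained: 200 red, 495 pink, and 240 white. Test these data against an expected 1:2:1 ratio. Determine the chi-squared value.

Expected counts for N = 935 under a 1:2:1 ratio (total parts = 4):
  red: 935 × 1/4 = 233.75
  pink: 935 × 2/4 = 467.5
  white: 935 × 1/4 = 233.75
χ² = Σ (O − E)² / E
  red: (200 − 233.75)² / 233.75 = 4.8730
  pink: (495 − 467.5)² / 467.5 = 1.6176
  white: (240 − 233.75)² / 233.75 = 0.1671
χ² = 4.8730 + 1.6176 + 0.1671 = 6.6577 ≈ 6.658

6.658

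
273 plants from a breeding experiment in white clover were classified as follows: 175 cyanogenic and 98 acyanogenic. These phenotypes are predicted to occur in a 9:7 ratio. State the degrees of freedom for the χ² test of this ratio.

1

A goodness-of-fit test with 2 phenotype classes has df = 2 − 1 = 1.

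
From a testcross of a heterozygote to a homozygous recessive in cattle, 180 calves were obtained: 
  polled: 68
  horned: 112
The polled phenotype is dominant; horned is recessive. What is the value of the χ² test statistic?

A testcross of a heterozygote (Aa × aa) gives a 1:1 phenotypic ratio.
Total ratio parts = 2. Expected numbers out of 180:
  polled: 180 × 1/2 = 90
  horned: 180 × 1/2 = 90
χ² = Σ (O − E)² / E
  polled: (68 − 90)² / 90 = 5.3778
  horned: (112 − 90)² / 90 = 5.3778
χ² = 5.3778 + 5.3778 = 10.7556 ≈ 10.756

10.756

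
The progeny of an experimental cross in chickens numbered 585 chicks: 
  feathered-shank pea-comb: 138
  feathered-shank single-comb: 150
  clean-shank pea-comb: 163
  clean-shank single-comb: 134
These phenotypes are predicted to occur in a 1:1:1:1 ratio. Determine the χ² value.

3.506

Under the 1:1:1:1 hypothesis (Σ ratio = 4, N = 585):
  feathered-shank pea-comb: 585 × 1/4 = 146.25
  feathered-shank single-comb: 585 × 1/4 = 146.25
  clean-shank pea-comb: 585 × 1/4 = 146.25
  clean-shank single-comb: 585 × 1/4 = 146.25
χ² = Σ (O − E)² / E
  feathered-shank pea-comb: (138 − 146.25)² / 146.25 = 0.4654
  feathered-shank single-comb: (150 − 146.25)² / 146.25 = 0.0962
  clean-shank pea-comb: (163 − 146.25)² / 146.25 = 1.9184
  clean-shank single-comb: (134 − 146.25)² / 146.25 = 1.0261
χ² = 0.4654 + 0.0962 + 1.9184 + 1.0261 = 3.5061 ≈ 3.506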